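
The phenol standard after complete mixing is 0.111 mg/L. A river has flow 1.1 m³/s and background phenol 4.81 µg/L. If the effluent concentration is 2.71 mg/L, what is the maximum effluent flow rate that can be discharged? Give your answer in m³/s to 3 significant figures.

4.81 µg/L = 0.00481 mg/L.
Mass balance at complete mixing: C_std·(Q_w + Q_r) = Q_w·C_e + Q_r·C_b.
Rearranging, Q_w = Q_r·(C_std − C_b)/(C_e − C_std) = 1.1·(0.111 − 0.00481) / (2.71 − 0.111) = 0.04494 m³/s.

0.0449 m³/s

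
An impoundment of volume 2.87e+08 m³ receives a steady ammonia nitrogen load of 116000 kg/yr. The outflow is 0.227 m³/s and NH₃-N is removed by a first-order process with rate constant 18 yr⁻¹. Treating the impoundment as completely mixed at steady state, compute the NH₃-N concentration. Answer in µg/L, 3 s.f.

Outflow Q = 0.227 m³/s × 3.156e+07 s/yr = 7.164e+06 m³/yr.
Steady-state CSTR mass balance: W = Q·C + k·V·C, so C = W/(Q + kV).
Q + kV = 7.164e+06 + 18·2.87e+08 = 5.173e+09 m³/yr.
C = 116000/5.173e+09 = 2.242e-05 kg/m³ = 0.02242 mg/L = 22.42 µg/L.

22.4 µg/L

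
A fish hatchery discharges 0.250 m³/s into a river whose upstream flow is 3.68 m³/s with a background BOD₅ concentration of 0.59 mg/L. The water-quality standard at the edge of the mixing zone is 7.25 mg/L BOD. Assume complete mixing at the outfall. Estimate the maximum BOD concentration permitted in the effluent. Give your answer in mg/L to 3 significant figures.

105 mg/L

Mass balance: 7.25·3.93 = 0.25·Cₑ + 3.68·0.59.
Cₑ = (28.49 − 2.171) / 0.25 = 105.3 mg/L.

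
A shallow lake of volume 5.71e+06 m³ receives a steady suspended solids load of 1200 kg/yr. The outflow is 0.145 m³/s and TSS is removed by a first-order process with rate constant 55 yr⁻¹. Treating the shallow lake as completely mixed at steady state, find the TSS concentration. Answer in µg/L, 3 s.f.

3.77 µg/L

Outflow Q = 0.145 m³/s × 3.156e+07 s/yr = 4.576e+06 m³/yr.
Steady-state CSTR mass balance: W = Q·C + k·V·C, so C = W/(Q + kV).
Q + kV = 4.576e+06 + 55·5.71e+06 = 3.186e+08 m³/yr.
C = 1200/3.186e+08 = 3.766e-06 kg/m³ = 0.003766 mg/L = 3.766 µg/L.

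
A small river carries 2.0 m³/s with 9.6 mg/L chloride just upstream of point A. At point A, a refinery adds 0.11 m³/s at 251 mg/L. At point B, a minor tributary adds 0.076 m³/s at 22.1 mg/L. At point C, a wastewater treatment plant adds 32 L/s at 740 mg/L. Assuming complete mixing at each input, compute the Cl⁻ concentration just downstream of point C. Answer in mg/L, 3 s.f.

32.5 mg/L

After input A: C = (2·9.6 + 0.11·251) / 2.11 = 22.18 mg/L.
After input B: C = (2.11·22.18 + 0.076·22.1) / 2.186 = 22.18 mg/L.
32 L/s = 0.032 m³/s.
After input C: C = (2.186·22.18 + 0.032·740) / 2.218 = 32.54 mg/L.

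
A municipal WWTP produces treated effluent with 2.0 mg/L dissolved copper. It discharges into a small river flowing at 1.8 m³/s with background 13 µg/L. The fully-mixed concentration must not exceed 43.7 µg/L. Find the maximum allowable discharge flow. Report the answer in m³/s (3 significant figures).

13 µg/L = 0.013 mg/L.
43.7 µg/L = 0.0437 mg/L.
Mass balance at complete mixing: C_std·(Q_w + Q_r) = Q_w·C_e + Q_r·C_b.
Rearranging, Q_w = Q_r·(C_std − C_b)/(C_e − C_std) = 1.8·(0.0437 − 0.013) / (2 − 0.0437) = 0.02825 m³/s.

0.0282 m³/s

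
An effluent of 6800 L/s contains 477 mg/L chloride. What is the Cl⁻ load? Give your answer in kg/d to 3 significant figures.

280000 kg/d

6800 L/s = 6.8 m³/s.
Mass flux = Q·C = 6.8 m³/s × 477 g/m³ = 3244 g/s.
= 3244 g/s × 86.4 = 2.802e+05 kg/d.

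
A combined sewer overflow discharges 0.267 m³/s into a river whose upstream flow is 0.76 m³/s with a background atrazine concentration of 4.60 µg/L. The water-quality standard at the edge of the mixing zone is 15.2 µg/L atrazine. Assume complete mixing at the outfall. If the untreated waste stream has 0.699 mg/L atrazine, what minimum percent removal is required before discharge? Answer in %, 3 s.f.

93.5 %

4.60 µg/L = 0.0046 mg/L.
15.2 µg/L = 0.0152 mg/L.
Mass balance: 0.0152·1.027 = 0.267·Cₑ + 0.76·0.0046.
Cₑ = (0.01561 − 0.003496) / 0.267 = 0.04537 mg/L.
Required removal = 1 − 0.04537/0.699 = 93.51 %.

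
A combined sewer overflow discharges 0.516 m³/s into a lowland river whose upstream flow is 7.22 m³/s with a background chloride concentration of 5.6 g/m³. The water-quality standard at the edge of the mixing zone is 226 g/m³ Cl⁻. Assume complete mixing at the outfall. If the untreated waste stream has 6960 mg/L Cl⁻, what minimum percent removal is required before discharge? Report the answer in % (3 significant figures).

52.4 %

Mass balance: 226·7.736 = 0.516·Cₑ + 7.22·5.6.
Cₑ = (1748 − 40.43) / 0.516 = 3310 mg/L.
Required removal = 1 − 3310/6960 = 52.44 %.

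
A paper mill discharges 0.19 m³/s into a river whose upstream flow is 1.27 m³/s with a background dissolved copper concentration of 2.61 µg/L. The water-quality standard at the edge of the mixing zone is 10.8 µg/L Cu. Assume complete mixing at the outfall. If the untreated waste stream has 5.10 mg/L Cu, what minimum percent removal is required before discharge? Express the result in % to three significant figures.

2.61 µg/L = 0.00261 mg/L.
10.8 µg/L = 0.0108 mg/L.
Mass balance: 0.0108·1.46 = 0.19·Cₑ + 1.27·0.00261.
Cₑ = (0.01577 − 0.003315) / 0.19 = 0.06554 mg/L.
Required removal = 1 − 0.06554/5.10 = 98.71 %.

98.7 %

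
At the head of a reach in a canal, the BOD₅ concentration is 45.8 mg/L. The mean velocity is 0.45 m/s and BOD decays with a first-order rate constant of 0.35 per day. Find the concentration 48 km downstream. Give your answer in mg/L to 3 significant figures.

29.7 mg/L

Travel time t = 48 km / 0.45 m/s = 4.8e+04/0.45 = 1.067e+05 s = 1.235 d.
First-order decay: C = 45.8·exp(−0.35·1.235) = 45.8·0.6491 = 29.73 mg/L.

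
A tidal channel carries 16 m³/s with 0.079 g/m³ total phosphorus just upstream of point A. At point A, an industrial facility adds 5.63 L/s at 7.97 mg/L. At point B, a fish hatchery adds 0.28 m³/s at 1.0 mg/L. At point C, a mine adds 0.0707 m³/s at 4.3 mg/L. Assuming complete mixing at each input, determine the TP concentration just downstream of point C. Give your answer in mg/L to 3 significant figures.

0.116 mg/L

5.63 L/s = 0.00563 m³/s.
After input A: C = (16·0.079 + 0.00563·7.97) / 16.01 = 0.08178 mg/L.
After input B: C = (16.01·0.08178 + 0.28·1) / 16.29 = 0.09756 mg/L.
After input C: C = (16.29·0.09756 + 0.0707·4.3) / 16.36 = 0.1157 mg/L.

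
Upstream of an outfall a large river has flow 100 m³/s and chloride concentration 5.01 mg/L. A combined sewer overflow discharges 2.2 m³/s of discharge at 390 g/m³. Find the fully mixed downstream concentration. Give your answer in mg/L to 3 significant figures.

Conservation of mass across the mixing zone: C = (2.2·390 + 100·5.01) / (2.2 + 100) = 1359/102.2 = 13.3 mg/L.

13.3 mg/L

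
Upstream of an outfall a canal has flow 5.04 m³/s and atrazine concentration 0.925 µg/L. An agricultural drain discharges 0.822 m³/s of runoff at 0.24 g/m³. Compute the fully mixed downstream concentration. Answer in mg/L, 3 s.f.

0.0344 mg/L

0.925 µg/L = 0.000925 mg/L.
Flow-weighted mixing gives C = (0.822·0.24 + 5.04·0.000925) / (0.822 + 5.04) = 0.2019/5.862 = 0.03445 mg/L.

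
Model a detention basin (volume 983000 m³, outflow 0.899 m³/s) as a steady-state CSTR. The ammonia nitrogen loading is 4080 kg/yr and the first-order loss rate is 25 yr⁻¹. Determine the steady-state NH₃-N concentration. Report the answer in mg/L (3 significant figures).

Outflow Q = 0.899 m³/s × 3.156e+07 s/yr = 2.837e+07 m³/yr.
Steady-state CSTR mass balance: W = Q·C + k·V·C, so C = W/(Q + kV).
Q + kV = 2.837e+07 + 25·983000 = 5.295e+07 m³/yr.
C = 4080/5.295e+07 = 7.706e-05 kg/m³ = 0.07706 mg/L.

0.0771 mg/L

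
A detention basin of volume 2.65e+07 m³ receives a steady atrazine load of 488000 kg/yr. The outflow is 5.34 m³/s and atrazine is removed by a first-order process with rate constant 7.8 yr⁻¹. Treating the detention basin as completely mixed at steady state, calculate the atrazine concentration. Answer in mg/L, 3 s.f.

Outflow Q = 5.34 m³/s × 3.156e+07 s/yr = 1.685e+08 m³/yr.
Steady-state CSTR mass balance: W = Q·C + k·V·C, so C = W/(Q + kV).
Q + kV = 1.685e+08 + 7.8·2.65e+07 = 3.752e+08 m³/yr.
C = 488000/3.752e+08 = 0.001301 kg/m³ = 1.301 mg/L.

1.30 mg/L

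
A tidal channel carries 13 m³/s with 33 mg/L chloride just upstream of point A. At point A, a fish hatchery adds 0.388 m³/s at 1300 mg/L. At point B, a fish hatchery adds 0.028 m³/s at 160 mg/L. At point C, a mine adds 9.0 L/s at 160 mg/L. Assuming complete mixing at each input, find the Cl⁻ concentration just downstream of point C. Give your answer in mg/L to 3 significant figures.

After input A: C = (13·33 + 0.388·1300) / 13.39 = 69.72 mg/L.
After input B: C = (13.39·69.72 + 0.028·160) / 13.42 = 69.91 mg/L.
9.0 L/s = 0.009 m³/s.
After input C: C = (13.42·69.91 + 0.009·160) / 13.43 = 69.97 mg/L.

70.0 mg/L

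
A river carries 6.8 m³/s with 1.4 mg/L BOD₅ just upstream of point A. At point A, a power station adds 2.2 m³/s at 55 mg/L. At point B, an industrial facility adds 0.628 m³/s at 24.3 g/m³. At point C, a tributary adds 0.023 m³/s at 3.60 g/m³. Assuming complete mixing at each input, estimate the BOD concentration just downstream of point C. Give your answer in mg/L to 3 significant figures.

15.1 mg/L

After input A: C = (6.8·1.4 + 2.2·55) / 9 = 14.5 mg/L.
After input B: C = (9·14.5 + 0.628·24.3) / 9.628 = 15.14 mg/L.
After input C: C = (9.628·15.14 + 0.023·3.6) / 9.651 = 15.11 mg/L.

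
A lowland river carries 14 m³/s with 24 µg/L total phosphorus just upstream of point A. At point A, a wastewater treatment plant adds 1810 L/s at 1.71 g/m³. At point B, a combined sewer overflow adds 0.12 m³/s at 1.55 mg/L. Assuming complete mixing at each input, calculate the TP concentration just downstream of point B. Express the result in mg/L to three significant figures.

0.227 mg/L

24 µg/L = 0.024 mg/L.
1810 L/s = 1.81 m³/s.
After input A: C = (14·0.024 + 1.81·1.71) / 15.81 = 0.217 mg/L.
After input B: C = (15.81·0.217 + 0.12·1.55) / 15.93 = 0.2271 mg/L.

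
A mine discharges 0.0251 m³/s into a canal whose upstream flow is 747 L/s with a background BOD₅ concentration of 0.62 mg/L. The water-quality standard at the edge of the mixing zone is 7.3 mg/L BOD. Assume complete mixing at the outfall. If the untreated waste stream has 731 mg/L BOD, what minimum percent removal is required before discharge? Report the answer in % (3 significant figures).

747 L/s = 0.747 m³/s.
Mass balance: 7.3·0.7721 = 0.0251·Cₑ + 0.747·0.62.
Cₑ = (5.636 − 0.4631) / 0.0251 = 206.1 mg/L.
Required removal = 1 − 206.1/731 = 71.81 %.

71.8 %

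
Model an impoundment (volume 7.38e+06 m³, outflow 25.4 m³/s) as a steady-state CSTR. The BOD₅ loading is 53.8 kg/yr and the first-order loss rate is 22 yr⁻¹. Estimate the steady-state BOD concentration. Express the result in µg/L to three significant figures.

0.0558 µg/L

Outflow Q = 25.4 m³/s × 3.156e+07 s/yr = 8.016e+08 m³/yr.
Steady-state CSTR mass balance: W = Q·C + k·V·C, so C = W/(Q + kV).
Q + kV = 8.016e+08 + 22·7.38e+06 = 9.639e+08 m³/yr.
C = 53.8/9.639e+08 = 5.581e-08 kg/m³ = 5.581e-05 mg/L = 0.05581 µg/L.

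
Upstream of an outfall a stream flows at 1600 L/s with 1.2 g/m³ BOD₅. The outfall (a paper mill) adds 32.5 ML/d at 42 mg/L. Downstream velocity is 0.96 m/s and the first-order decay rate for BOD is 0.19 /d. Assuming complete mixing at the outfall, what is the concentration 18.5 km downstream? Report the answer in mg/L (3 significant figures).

32.5 ML/d = 0.3762 m³/s.
1600 L/s = 1.6 m³/s.
After complete mixing, C₀ = (0.3762·42 + 1.6·1.2) / 1.976 = 8.966 mg/L.
Travel time t = 1.85e+04 m / 0.96 m/s = 1.927e+04 s = 0.223 d.
C = 8.966·exp(−0.19·0.223) = 8.966·0.9585 = 8.594 mg/L.

8.59 mg/L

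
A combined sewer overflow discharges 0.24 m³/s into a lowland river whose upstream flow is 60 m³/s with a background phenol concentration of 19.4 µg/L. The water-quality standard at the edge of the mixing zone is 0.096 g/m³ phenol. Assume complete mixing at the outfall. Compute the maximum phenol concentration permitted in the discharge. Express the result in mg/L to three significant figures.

19.2 mg/L

19.4 µg/L = 0.0194 mg/L.
Mass balance: 0.096·60.24 = 0.24·Cₑ + 60·0.0194.
Cₑ = (5.783 − 1.164) / 0.24 = 19.25 mg/L.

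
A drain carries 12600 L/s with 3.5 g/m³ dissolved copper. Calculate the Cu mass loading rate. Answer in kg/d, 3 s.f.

3810 kg/d

12600 L/s = 12.6 m³/s.
Mass flux = Q·C = 12.6 m³/s × 3.5 g/m³ = 44.1 g/s.
= 44.1 g/s × 86.4 = 3810 kg/d.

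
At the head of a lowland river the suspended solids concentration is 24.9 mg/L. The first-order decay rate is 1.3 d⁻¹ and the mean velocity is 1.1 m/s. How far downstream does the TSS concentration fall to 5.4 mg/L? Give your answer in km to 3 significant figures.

112 km

From C = C₀·e^(−kt), t = ln(C₀/C)/k = ln(24.9/5.4)/1.3 = 1.528/1.3 = 1.176 d.
Distance = v·t = 1.1 m/s × 1.016e+05 s = 1.117e+05 m = 111.7 km.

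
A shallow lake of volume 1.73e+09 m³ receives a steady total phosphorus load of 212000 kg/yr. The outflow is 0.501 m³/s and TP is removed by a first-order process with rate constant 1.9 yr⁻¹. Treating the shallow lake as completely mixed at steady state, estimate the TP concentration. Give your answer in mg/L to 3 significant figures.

0.0642 mg/L

Outflow Q = 0.501 m³/s × 3.156e+07 s/yr = 1.581e+07 m³/yr.
Steady-state CSTR mass balance: W = Q·C + k·V·C, so C = W/(Q + kV).
Q + kV = 1.581e+07 + 1.9·1.73e+09 = 3.303e+09 m³/yr.
C = 212000/3.303e+09 = 6.419e-05 kg/m³ = 0.06419 mg/L.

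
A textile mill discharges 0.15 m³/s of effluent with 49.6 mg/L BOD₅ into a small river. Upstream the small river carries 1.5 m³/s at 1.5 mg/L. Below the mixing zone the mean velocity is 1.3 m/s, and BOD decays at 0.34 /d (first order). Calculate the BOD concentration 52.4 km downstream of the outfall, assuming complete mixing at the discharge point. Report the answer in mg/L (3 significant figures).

5.01 mg/L

After complete mixing, C₀ = (0.15·49.6 + 1.5·1.5) / 1.65 = 5.873 mg/L.
Travel time t = 5.24e+04 m / 1.3 m/s = 4.031e+04 s = 0.4665 d.
C = 5.873·exp(−0.34·0.4665) = 5.873·0.8533 = 5.011 mg/L.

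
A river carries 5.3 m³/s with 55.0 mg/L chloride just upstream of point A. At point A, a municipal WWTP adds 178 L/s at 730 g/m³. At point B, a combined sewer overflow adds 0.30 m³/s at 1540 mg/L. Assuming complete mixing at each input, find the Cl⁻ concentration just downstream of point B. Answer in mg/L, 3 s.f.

178 L/s = 0.178 m³/s.
After input A: C = (5.3·55 + 0.178·730) / 5.478 = 76.93 mg/L.
After input B: C = (5.478·76.93 + 0.3·1540) / 5.778 = 152.9 mg/L.

153 mg/L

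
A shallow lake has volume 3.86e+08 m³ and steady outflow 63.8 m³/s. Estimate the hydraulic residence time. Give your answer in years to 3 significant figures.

0.192 yr

Q = 63.8 m³/s × 3.156e+07 s/yr = 2.013e+09 m³/yr.
Hydraulic residence time τ = V/Q = 3.86e+08/2.013e+09 = 0.1917 yr.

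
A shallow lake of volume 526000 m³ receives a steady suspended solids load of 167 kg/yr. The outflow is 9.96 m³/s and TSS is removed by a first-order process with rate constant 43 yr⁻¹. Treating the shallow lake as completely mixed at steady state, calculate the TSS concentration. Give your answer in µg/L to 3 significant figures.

0.496 µg/L

Outflow Q = 9.96 m³/s × 3.156e+07 s/yr = 3.143e+08 m³/yr.
Steady-state CSTR mass balance: W = Q·C + k·V·C, so C = W/(Q + kV).
Q + kV = 3.143e+08 + 43·526000 = 3.369e+08 m³/yr.
C = 167/3.369e+08 = 4.956e-07 kg/m³ = 0.0004956 mg/L = 0.4956 µg/L.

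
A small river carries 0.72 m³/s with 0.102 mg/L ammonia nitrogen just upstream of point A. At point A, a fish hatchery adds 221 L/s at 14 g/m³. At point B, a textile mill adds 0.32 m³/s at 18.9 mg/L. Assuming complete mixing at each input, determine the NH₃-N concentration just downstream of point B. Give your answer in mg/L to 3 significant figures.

221 L/s = 0.221 m³/s.
After input A: C = (0.72·0.102 + 0.221·14) / 0.941 = 3.366 mg/L.
After input B: C = (0.941·3.366 + 0.32·18.9) / 1.261 = 7.308 mg/L.

7.31 mg/L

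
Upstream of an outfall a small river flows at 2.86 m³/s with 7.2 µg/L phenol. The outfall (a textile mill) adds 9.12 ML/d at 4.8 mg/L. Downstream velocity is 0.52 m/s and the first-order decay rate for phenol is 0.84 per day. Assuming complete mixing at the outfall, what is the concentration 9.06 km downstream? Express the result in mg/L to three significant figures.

9.12 ML/d = 0.1056 m³/s.
7.2 µg/L = 0.0072 mg/L.
After complete mixing, C₀ = (0.1056·4.8 + 2.86·0.0072) / 2.966 = 0.1778 mg/L.
Travel time t = 9060 m / 0.52 m/s = 1.742e+04 s = 0.2017 d.
C = 0.1778·exp(−0.84·0.2017) = 0.1778·0.8442 = 0.1501 mg/L.

0.150 mg/L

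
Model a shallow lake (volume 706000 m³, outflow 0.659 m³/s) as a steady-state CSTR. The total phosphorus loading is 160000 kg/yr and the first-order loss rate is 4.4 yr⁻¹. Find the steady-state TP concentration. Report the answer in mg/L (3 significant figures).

Outflow Q = 0.659 m³/s × 3.156e+07 s/yr = 2.08e+07 m³/yr.
Steady-state CSTR mass balance: W = Q·C + k·V·C, so C = W/(Q + kV).
Q + kV = 2.08e+07 + 4.4·706000 = 2.39e+07 m³/yr.
C = 160000/2.39e+07 = 0.006694 kg/m³ = 6.694 mg/L.

6.69 mg/L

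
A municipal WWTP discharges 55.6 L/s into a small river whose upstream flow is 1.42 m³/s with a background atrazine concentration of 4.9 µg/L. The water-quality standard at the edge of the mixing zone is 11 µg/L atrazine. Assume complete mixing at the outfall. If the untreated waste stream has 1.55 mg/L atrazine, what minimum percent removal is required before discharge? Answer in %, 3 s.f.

89.2 %

55.6 L/s = 0.0556 m³/s.
4.9 µg/L = 0.0049 mg/L.
11 µg/L = 0.011 mg/L.
Mass balance: 0.011·1.476 = 0.0556·Cₑ + 1.42·0.0049.
Cₑ = (0.01623 − 0.006958) / 0.0556 = 0.1668 mg/L.
Required removal = 1 − 0.1668/1.55 = 89.24 %.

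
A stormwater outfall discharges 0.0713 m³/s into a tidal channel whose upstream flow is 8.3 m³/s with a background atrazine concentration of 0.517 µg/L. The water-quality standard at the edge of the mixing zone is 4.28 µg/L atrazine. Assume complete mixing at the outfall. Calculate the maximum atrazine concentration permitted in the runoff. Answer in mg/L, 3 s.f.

0.517 µg/L = 0.000517 mg/L.
4.28 µg/L = 0.00428 mg/L.
Mass balance: 0.00428·8.371 = 0.0713·Cₑ + 8.3·0.000517.
Cₑ = (0.03583 − 0.004291) / 0.0713 = 0.4423 mg/L.

0.442 mg/L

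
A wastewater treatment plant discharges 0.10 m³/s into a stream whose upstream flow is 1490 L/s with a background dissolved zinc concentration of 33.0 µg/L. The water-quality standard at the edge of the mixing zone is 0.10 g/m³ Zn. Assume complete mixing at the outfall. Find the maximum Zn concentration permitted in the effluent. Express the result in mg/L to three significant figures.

1.10 mg/L

1490 L/s = 1.49 m³/s.
33.0 µg/L = 0.033 mg/L.
Mass balance: 0.1·1.59 = 0.1·Cₑ + 1.49·0.033.
Cₑ = (0.159 − 0.04917) / 0.1 = 1.098 mg/L.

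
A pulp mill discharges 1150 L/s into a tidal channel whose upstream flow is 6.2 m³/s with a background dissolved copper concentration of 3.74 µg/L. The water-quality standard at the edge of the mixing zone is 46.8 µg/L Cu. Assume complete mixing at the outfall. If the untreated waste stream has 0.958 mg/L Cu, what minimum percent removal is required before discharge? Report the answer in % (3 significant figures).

1150 L/s = 1.15 m³/s.
3.74 µg/L = 0.00374 mg/L.
46.8 µg/L = 0.0468 mg/L.
Mass balance: 0.0468·7.35 = 1.15·Cₑ + 6.2·0.00374.
Cₑ = (0.344 − 0.02319) / 1.15 = 0.2789 mg/L.
Required removal = 1 − 0.2789/0.958 = 70.88 %.

70.9 %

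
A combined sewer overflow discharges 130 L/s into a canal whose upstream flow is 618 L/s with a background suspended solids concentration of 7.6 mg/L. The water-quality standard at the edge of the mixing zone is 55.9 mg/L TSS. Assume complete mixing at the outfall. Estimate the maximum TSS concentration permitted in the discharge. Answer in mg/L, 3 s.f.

130 L/s = 0.13 m³/s.
618 L/s = 0.618 m³/s.
Mass balance: 55.9·0.748 = 0.13·Cₑ + 0.618·7.6.
Cₑ = (41.81 − 4.697) / 0.13 = 285.5 mg/L.

286 mg/L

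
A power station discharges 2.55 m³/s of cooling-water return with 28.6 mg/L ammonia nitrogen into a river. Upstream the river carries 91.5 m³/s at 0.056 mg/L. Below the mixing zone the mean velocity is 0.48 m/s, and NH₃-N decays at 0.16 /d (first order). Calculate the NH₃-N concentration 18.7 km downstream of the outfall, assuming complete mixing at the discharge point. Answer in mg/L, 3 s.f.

After complete mixing, C₀ = (2.55·28.6 + 91.5·0.056) / 94.05 = 0.8299 mg/L.
Travel time t = 1.87e+04 m / 0.48 m/s = 3.896e+04 s = 0.4509 d.
C = 0.8299·exp(−0.16·0.4509) = 0.8299·0.9304 = 0.7722 mg/L.

0.772 mg/L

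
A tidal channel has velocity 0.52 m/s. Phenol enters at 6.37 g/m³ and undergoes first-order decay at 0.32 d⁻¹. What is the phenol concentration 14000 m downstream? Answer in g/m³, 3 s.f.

Travel time t = 14000 m / 0.52 m/s = 1.4e+04/0.52 = 2.692e+04 s = 0.3116 d.
First-order decay: C = 6.37·exp(−0.32·0.3116) = 6.37·0.9051 = 5.765 g/m³.

5.77 g/m³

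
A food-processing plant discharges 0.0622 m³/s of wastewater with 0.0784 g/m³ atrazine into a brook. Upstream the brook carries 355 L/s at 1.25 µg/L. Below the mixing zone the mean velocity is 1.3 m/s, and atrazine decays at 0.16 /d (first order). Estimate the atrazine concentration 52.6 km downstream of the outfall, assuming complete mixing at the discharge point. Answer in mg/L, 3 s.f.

355 L/s = 0.355 m³/s.
1.25 µg/L = 0.00125 mg/L.
After complete mixing, C₀ = (0.0622·0.0784 + 0.355·0.00125) / 0.4172 = 0.01275 mg/L.
Travel time t = 5.26e+04 m / 1.3 m/s = 4.046e+04 s = 0.4683 d.
C = 0.01275·exp(−0.16·0.4683) = 0.01275·0.9278 = 0.01183 mg/L.

0.0118 mg/L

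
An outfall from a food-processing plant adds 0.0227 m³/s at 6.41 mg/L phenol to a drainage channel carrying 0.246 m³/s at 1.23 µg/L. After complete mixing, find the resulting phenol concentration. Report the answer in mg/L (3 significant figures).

1.23 µg/L = 0.00123 mg/L.
Flow-weighted mixing gives C = (0.0227·6.41 + 0.246·0.00123) / (0.0227 + 0.246) = 0.1458/0.2687 = 0.5426 mg/L.

0.543 mg/L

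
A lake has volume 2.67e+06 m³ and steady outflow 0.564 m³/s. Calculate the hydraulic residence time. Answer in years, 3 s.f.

Q = 0.564 m³/s × 3.156e+07 s/yr = 1.78e+07 m³/yr.
Hydraulic residence time τ = V/Q = 2.67e+06/1.78e+07 = 0.15 yr.

0.150 yr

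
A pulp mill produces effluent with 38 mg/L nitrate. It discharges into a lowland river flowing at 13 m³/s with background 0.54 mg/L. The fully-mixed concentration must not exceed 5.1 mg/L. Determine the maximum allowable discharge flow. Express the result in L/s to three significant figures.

1800 L/s

Mass balance at complete mixing: C_std·(Q_w + Q_r) = Q_w·C_e + Q_r·C_b.
Rearranging, Q_w = Q_r·(C_std − C_b)/(C_e − C_std) = 13·(5.1 − 0.54) / (38 − 5.1) = 1.802 m³/s.
= 1802 L/s.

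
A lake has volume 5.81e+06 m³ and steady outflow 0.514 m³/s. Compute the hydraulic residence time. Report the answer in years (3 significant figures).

Q = 0.514 m³/s × 3.156e+07 s/yr = 1.622e+07 m³/yr.
Hydraulic residence time τ = V/Q = 5.81e+06/1.622e+07 = 0.3582 yr.

0.358 yr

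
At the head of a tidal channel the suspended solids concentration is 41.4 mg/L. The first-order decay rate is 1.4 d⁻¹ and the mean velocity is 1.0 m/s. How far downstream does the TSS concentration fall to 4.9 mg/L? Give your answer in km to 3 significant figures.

132 km

From C = C₀·e^(−kt), t = ln(C₀/C)/k = ln(41.4/4.9)/1.4 = 2.134/1.4 = 1.524 d.
Distance = v·t = 1.0 m/s × 1.317e+05 s = 1.317e+05 m = 131.7 km.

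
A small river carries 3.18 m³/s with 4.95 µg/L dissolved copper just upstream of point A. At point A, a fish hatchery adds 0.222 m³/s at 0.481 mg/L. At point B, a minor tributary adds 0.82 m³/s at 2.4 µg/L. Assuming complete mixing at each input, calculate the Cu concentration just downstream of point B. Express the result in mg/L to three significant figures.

0.0295 mg/L

4.95 µg/L = 0.00495 mg/L.
After input A: C = (3.18·0.00495 + 0.222·0.481) / 3.402 = 0.03601 mg/L.
2.4 µg/L = 0.0024 mg/L.
After input B: C = (3.402·0.03601 + 0.82·0.0024) / 4.222 = 0.02949 mg/L.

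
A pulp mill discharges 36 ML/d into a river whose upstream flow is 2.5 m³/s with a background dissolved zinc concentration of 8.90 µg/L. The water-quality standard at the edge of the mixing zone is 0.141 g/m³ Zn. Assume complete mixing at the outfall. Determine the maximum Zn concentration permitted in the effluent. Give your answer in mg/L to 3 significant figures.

36 ML/d = 0.4167 m³/s.
8.90 µg/L = 0.0089 mg/L.
Mass balance: 0.141·2.917 = 0.4167·Cₑ + 2.5·0.0089.
Cₑ = (0.4112 − 0.02225) / 0.4167 = 0.9336 mg/L.

0.934 mg/L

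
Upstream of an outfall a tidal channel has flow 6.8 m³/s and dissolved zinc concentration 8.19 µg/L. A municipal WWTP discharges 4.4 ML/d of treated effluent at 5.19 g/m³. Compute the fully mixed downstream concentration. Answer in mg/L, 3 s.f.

4.4 ML/d = 0.05093 m³/s.
8.19 µg/L = 0.00819 mg/L.
By mass balance at complete mixing, C = (0.05093·5.19 + 6.8·0.00819) / (0.05093 + 6.8) = 0.32/6.851 = 0.04671 mg/L.

0.0467 mg/L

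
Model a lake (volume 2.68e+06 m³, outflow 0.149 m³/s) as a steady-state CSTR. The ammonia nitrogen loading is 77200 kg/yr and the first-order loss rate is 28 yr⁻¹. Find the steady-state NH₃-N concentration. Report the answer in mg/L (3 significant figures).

Outflow Q = 0.149 m³/s × 3.156e+07 s/yr = 4.702e+06 m³/yr.
Steady-state CSTR mass balance: W = Q·C + k·V·C, so C = W/(Q + kV).
Q + kV = 4.702e+06 + 28·2.68e+06 = 7.974e+07 m³/yr.
C = 77200/7.974e+07 = 0.0009681 kg/m³ = 0.9681 mg/L.

0.968 mg/L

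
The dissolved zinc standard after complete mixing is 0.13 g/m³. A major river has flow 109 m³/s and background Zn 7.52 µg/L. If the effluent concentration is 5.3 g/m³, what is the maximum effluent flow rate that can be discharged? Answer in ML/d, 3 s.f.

223 ML/d

7.52 µg/L = 0.00752 mg/L.
Mass balance at complete mixing: C_std·(Q_w + Q_r) = Q_w·C_e + Q_r·C_b.
Rearranging, Q_w = Q_r·(C_std − C_b)/(C_e − C_std) = 109·(0.13 − 0.00752) / (5.3 − 0.13) = 2.582 m³/s.
= 223.1 ML/d.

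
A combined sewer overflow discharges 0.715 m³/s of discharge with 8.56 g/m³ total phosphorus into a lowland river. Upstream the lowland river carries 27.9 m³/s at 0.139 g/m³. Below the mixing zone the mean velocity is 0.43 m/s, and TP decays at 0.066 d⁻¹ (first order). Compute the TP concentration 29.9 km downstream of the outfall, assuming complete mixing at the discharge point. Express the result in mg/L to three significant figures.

0.331 mg/L

After complete mixing, C₀ = (0.715·8.56 + 27.9·0.139) / 28.61 = 0.3494 mg/L.
Travel time t = 2.99e+04 m / 0.43 m/s = 6.953e+04 s = 0.8048 d.
C = 0.3494·exp(−0.066·0.8048) = 0.3494·0.9483 = 0.3313 mg/L.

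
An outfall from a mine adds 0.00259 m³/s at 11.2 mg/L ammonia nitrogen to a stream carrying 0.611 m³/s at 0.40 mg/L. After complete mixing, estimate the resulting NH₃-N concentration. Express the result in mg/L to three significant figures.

0.446 mg/L

Flow-weighted mixing gives C = (0.00259·11.2 + 0.611·0.4) / (0.00259 + 0.611) = 0.2734/0.6136 = 0.4456 mg/L.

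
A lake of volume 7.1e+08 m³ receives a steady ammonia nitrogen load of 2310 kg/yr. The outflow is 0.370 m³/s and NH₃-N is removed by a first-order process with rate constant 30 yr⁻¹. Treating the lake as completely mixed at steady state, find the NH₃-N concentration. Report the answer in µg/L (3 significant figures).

Outflow Q = 0.370 m³/s × 3.156e+07 s/yr = 1.168e+07 m³/yr.
Steady-state CSTR mass balance: W = Q·C + k·V·C, so C = W/(Q + kV).
Q + kV = 1.168e+07 + 30·7.1e+08 = 2.131e+10 m³/yr.
C = 2310/2.131e+10 = 1.084e-07 kg/m³ = 0.0001084 mg/L = 0.1084 µg/L.

0.108 µg/L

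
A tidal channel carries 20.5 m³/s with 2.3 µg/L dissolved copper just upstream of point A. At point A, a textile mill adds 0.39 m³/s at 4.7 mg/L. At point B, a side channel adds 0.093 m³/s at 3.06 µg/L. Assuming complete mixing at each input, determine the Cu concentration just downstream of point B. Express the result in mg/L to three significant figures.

2.3 µg/L = 0.0023 mg/L.
After input A: C = (20.5·0.0023 + 0.39·4.7) / 20.89 = 0.09 mg/L.
3.06 µg/L = 0.00306 mg/L.
After input B: C = (20.89·0.09 + 0.093·0.00306) / 20.98 = 0.08962 mg/L.

0.0896 mg/L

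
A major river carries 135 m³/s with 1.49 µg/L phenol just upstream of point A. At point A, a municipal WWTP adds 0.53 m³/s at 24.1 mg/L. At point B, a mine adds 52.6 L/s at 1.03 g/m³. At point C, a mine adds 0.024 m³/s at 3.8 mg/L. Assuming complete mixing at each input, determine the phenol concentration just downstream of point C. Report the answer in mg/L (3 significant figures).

1.49 µg/L = 0.00149 mg/L.
After input A: C = (135·0.00149 + 0.53·24.1) / 135.5 = 0.09573 mg/L.
52.6 L/s = 0.0526 m³/s.
After input B: C = (135.5·0.09573 + 0.0526·1.03) / 135.6 = 0.09609 mg/L.
After input C: C = (135.6·0.09609 + 0.024·3.8) / 135.6 = 0.09675 mg/L.

0.0967 mg/L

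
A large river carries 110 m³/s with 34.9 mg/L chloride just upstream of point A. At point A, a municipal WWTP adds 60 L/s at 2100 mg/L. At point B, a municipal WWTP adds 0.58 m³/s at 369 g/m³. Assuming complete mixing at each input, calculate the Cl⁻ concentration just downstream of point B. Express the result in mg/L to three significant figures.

37.8 mg/L

60 L/s = 0.06 m³/s.
After input A: C = (110·34.9 + 0.06·2100) / 110.1 = 36.03 mg/L.
After input B: C = (110.1·36.03 + 0.58·369) / 110.6 = 37.77 mg/L.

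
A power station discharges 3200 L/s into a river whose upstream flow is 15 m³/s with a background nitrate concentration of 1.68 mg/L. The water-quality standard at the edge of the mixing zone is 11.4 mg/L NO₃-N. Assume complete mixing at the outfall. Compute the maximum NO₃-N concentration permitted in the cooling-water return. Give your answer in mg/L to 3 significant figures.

3200 L/s = 3.2 m³/s.
Mass balance: 11.4·18.2 = 3.2·Cₑ + 15·1.68.
Cₑ = (207.5 − 25.2) / 3.2 = 56.96 mg/L.

57.0 mg/L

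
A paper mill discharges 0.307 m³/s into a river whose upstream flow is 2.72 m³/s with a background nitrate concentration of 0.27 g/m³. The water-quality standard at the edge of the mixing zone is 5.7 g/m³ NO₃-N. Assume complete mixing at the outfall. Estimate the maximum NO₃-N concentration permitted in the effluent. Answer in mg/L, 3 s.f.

53.8 mg/L

Mass balance: 5.7·3.027 = 0.307·Cₑ + 2.72·0.27.
Cₑ = (17.25 − 0.7344) / 0.307 = 53.81 mg/L.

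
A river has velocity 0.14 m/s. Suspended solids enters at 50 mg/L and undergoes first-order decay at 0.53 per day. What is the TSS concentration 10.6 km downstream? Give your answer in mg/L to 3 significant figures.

Travel time t = 10.6 km / 0.14 m/s = 1.06e+04/0.14 = 7.571e+04 s = 0.8763 d.
First-order decay: C = 50·exp(−0.53·0.8763) = 50·0.6285 = 31.42 mg/L.

31.4 mg/L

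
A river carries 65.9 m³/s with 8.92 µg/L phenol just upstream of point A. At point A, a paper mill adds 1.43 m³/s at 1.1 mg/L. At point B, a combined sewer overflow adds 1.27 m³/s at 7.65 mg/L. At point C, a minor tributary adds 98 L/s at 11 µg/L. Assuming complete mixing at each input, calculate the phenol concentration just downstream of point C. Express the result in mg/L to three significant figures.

8.92 µg/L = 0.00892 mg/L.
After input A: C = (65.9·0.00892 + 1.43·1.1) / 67.33 = 0.03209 mg/L.
After input B: C = (67.33·0.03209 + 1.27·7.65) / 68.6 = 0.1731 mg/L.
98 L/s = 0.098 m³/s.
11 µg/L = 0.011 mg/L.
After input C: C = (68.6·0.1731 + 0.098·0.011) / 68.7 = 0.1729 mg/L.

0.173 mg/L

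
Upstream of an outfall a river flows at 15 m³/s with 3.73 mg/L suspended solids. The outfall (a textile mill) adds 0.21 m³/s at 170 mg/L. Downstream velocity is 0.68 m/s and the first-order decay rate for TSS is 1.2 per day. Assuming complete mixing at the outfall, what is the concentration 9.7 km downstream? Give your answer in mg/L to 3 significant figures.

4.94 mg/L

After complete mixing, C₀ = (0.21·170 + 15·3.73) / 15.21 = 6.026 mg/L.
Travel time t = 9700 m / 0.68 m/s = 1.426e+04 s = 0.1651 d.
C = 6.026·exp(−1.2·0.1651) = 6.026·0.8203 = 4.943 mg/L.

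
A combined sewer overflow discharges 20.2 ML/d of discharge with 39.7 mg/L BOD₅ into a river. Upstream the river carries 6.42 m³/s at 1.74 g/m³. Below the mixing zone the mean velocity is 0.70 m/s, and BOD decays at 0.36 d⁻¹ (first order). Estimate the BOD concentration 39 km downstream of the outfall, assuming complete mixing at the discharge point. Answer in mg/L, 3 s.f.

2.44 mg/L

20.2 ML/d = 0.2338 m³/s.
After complete mixing, C₀ = (0.2338·39.7 + 6.42·1.74) / 6.654 = 3.074 mg/L.
Travel time t = 3.9e+04 m / 0.70 m/s = 5.571e+04 s = 0.6448 d.
C = 3.074·exp(−0.36·0.6448) = 3.074·0.7928 = 2.437 mg/L.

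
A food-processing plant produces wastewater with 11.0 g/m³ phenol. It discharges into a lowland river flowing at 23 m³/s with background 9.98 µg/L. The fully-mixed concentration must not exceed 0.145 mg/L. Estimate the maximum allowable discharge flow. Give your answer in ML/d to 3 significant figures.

24.7 ML/d

9.98 µg/L = 0.00998 mg/L.
Mass balance at complete mixing: C_std·(Q_w + Q_r) = Q_w·C_e + Q_r·C_b.
Rearranging, Q_w = Q_r·(C_std − C_b)/(C_e − C_std) = 23·(0.145 − 0.00998) / (11 − 0.145) = 0.2861 m³/s.
= 24.72 ML/d.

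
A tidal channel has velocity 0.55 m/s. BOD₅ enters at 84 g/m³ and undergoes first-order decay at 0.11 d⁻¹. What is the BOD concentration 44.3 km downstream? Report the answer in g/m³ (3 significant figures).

75.8 g/m³

Travel time t = 44.3 km / 0.55 m/s = 4.43e+04/0.55 = 8.055e+04 s = 0.9322 d.
First-order decay: C = 84·exp(−0.11·0.9322) = 84·0.9025 = 75.81 g/m³.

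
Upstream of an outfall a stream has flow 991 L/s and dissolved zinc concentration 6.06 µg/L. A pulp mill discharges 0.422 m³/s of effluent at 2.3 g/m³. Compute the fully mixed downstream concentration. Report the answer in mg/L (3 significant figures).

991 L/s = 0.991 m³/s.
6.06 µg/L = 0.00606 mg/L.
Flow-weighted mixing gives C = (0.422·2.3 + 0.991·0.00606) / (0.422 + 0.991) = 0.9766/1.413 = 0.6912 mg/L.

0.691 mg/L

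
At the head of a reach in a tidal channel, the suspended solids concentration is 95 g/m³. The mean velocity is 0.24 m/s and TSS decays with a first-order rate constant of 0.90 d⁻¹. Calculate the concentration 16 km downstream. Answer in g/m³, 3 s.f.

Travel time t = 16 km / 0.24 m/s = 1.6e+04/0.24 = 6.667e+04 s = 0.7716 d.
First-order decay: C = 95·exp(−0.90·0.7716) = 95·0.4994 = 47.44 g/m³.

47.4 g/m³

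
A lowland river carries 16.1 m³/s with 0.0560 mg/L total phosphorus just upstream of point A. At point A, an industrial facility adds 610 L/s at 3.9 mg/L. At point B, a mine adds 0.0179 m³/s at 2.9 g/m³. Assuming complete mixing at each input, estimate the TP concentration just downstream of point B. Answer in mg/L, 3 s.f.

610 L/s = 0.61 m³/s.
After input A: C = (16.1·0.056 + 0.61·3.9) / 16.71 = 0.1963 mg/L.
After input B: C = (16.71·0.1963 + 0.0179·2.9) / 16.73 = 0.1992 mg/L.

0.199 mg/L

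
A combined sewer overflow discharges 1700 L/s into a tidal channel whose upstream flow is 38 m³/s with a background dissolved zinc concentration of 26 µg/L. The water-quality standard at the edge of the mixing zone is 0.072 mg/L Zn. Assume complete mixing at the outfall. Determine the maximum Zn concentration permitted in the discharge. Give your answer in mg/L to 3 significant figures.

1700 L/s = 1.7 m³/s.
26 µg/L = 0.026 mg/L.
Mass balance: 0.072·39.7 = 1.7·Cₑ + 38·0.026.
Cₑ = (2.858 − 0.988) / 1.7 = 1.1 mg/L.

1.10 mg/L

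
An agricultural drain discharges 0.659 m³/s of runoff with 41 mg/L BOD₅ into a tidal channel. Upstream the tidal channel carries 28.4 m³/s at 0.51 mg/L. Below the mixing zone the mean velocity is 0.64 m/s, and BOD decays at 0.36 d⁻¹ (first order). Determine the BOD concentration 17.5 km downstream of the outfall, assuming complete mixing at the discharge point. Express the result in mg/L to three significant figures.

1.27 mg/L

After complete mixing, C₀ = (0.659·41 + 28.4·0.51) / 29.06 = 1.428 mg/L.
Travel time t = 1.75e+04 m / 0.64 m/s = 2.734e+04 s = 0.3165 d.
C = 1.428·exp(−0.36·0.3165) = 1.428·0.8923 = 1.274 mg/L.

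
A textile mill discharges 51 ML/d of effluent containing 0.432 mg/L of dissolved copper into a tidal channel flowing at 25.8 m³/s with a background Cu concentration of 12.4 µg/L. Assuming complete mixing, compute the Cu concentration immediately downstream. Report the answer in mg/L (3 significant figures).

0.0218 mg/L

51 ML/d = 0.5903 m³/s.
12.4 µg/L = 0.0124 mg/L.
By mass balance at complete mixing, C = (0.5903·0.432 + 25.8·0.0124) / (0.5903 + 25.8) = 0.5749/26.39 = 0.02179 mg/L.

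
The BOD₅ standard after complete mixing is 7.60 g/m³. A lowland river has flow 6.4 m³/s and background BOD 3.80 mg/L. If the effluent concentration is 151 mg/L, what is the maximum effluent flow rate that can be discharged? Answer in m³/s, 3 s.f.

0.170 m³/s

Mass balance at complete mixing: C_std·(Q_w + Q_r) = Q_w·C_e + Q_r·C_b.
Rearranging, Q_w = Q_r·(C_std − C_b)/(C_e − C_std) = 6.4·(7.6 − 3.8) / (151 − 7.6) = 0.1696 m³/s.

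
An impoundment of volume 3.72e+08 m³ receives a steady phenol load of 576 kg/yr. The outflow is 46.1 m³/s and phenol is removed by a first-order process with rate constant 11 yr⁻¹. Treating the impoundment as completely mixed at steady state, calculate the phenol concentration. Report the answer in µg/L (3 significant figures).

0.104 µg/L

Outflow Q = 46.1 m³/s × 3.156e+07 s/yr = 1.455e+09 m³/yr.
Steady-state CSTR mass balance: W = Q·C + k·V·C, so C = W/(Q + kV).
Q + kV = 1.455e+09 + 11·3.72e+08 = 5.547e+09 m³/yr.
C = 576/5.547e+09 = 1.038e-07 kg/m³ = 0.0001038 mg/L = 0.1038 µg/L.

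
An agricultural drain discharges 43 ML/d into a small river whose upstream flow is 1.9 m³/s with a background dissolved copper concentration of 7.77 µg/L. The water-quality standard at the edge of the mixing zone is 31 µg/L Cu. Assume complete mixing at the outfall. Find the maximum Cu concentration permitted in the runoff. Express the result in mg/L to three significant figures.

0.120 mg/L

43 ML/d = 0.4977 m³/s.
7.77 µg/L = 0.00777 mg/L.
31 µg/L = 0.031 mg/L.
Mass balance: 0.031·2.398 = 0.4977·Cₑ + 1.9·0.00777.
Cₑ = (0.07433 − 0.01476) / 0.4977 = 0.1197 mg/L.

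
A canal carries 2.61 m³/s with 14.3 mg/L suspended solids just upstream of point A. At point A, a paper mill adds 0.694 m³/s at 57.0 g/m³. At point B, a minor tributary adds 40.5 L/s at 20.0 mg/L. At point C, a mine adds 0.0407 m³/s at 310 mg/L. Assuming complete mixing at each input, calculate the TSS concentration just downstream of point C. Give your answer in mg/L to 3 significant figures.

After input A: C = (2.61·14.3 + 0.694·57) / 3.304 = 23.27 mg/L.
40.5 L/s = 0.0405 m³/s.
After input B: C = (3.304·23.27 + 0.0405·20) / 3.345 = 23.23 mg/L.
After input C: C = (3.345·23.23 + 0.0407·310) / 3.385 = 26.68 mg/L.

26.7 mg/L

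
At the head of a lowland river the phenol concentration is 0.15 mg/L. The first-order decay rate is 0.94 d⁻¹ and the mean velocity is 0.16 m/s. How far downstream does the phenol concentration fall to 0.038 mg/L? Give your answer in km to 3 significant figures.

20.2 km

From C = C₀·e^(−kt), t = ln(C₀/C)/k = ln(0.15/0.038)/0.94 = 1.373/0.94 = 1.461 d.
Distance = v·t = 0.16 m/s × 1.262e+05 s = 2.019e+04 m = 20.19 km.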